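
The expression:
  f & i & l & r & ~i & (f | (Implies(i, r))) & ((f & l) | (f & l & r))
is never true.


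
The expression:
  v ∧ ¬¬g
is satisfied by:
  {g: True, v: True}


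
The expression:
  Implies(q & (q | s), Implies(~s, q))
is always true.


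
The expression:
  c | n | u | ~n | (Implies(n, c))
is always true.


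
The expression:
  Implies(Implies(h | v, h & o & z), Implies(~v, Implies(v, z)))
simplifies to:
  True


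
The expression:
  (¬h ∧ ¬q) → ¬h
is always true.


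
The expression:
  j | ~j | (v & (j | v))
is always true.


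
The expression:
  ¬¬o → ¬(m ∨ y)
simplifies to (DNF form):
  (¬m ∧ ¬y) ∨ ¬o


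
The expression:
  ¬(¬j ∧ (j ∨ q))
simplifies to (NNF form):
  j ∨ ¬q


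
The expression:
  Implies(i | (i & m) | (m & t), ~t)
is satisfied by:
  {i: False, t: False, m: False}
  {m: True, i: False, t: False}
  {i: True, m: False, t: False}
  {m: True, i: True, t: False}
  {t: True, m: False, i: False}


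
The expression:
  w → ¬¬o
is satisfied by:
  {o: True, w: False}
  {w: False, o: False}
  {w: True, o: True}


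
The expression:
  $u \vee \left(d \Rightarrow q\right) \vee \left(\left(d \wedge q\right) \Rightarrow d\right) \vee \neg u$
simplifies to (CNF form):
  $\text{True}$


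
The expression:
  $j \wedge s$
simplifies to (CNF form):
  $j \wedge s$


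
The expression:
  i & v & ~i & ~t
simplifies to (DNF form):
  False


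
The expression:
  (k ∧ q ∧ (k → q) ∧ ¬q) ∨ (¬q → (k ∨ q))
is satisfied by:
  {k: True, q: True}
  {k: True, q: False}
  {q: True, k: False}


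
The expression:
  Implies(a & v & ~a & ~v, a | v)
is always true.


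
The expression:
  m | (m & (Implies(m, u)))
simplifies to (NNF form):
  m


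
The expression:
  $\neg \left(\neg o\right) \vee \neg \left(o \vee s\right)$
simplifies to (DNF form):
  $o \vee \neg s$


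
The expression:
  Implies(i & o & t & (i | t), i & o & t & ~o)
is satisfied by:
  {o: False, t: False, i: False}
  {i: True, o: False, t: False}
  {t: True, o: False, i: False}
  {i: True, t: True, o: False}
  {o: True, i: False, t: False}
  {i: True, o: True, t: False}
  {t: True, o: True, i: False}


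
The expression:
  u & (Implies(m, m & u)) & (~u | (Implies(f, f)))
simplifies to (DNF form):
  u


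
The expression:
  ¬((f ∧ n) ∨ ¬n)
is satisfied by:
  {n: True, f: False}


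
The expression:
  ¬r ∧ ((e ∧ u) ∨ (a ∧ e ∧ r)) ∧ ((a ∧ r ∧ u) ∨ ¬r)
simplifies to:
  e ∧ u ∧ ¬r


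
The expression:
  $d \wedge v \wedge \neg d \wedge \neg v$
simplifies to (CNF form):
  $\text{False}$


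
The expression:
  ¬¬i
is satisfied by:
  {i: True}


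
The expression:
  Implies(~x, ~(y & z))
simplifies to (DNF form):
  x | ~y | ~z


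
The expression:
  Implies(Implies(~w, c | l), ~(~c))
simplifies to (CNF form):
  (c | ~l) & (c | ~w)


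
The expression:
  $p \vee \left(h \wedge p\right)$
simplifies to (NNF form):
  $p$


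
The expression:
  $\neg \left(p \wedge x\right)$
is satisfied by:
  {p: False, x: False}
  {x: True, p: False}
  {p: True, x: False}


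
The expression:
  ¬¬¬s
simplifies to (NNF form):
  ¬s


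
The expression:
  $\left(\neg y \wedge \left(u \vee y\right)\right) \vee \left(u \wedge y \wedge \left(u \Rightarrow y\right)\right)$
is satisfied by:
  {u: True}


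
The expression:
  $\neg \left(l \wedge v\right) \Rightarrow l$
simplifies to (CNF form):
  $l$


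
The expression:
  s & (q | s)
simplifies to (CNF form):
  s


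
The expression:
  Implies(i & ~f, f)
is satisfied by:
  {f: True, i: False}
  {i: False, f: False}
  {i: True, f: True}


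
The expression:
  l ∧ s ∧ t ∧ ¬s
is never true.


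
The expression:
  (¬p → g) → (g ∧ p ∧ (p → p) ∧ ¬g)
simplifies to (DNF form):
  ¬g ∧ ¬p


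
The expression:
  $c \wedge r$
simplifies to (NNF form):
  $c \wedge r$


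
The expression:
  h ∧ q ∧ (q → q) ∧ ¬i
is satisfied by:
  {h: True, q: True, i: False}


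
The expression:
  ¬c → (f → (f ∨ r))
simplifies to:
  True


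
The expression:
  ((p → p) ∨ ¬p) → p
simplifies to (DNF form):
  p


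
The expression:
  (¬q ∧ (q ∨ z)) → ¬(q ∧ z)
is always true.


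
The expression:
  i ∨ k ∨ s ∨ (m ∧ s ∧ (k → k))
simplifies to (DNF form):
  i ∨ k ∨ s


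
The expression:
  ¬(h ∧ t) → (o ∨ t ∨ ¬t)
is always true.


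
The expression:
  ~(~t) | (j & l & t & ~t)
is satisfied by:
  {t: True}


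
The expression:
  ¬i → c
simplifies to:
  c ∨ i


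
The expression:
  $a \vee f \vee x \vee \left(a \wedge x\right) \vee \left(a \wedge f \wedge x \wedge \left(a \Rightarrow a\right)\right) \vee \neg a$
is always true.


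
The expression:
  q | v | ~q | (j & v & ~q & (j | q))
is always true.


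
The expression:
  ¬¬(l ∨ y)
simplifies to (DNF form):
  l ∨ y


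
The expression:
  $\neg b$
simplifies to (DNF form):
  $\neg b$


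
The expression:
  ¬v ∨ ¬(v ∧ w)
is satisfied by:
  {w: False, v: False}
  {v: True, w: False}
  {w: True, v: False}


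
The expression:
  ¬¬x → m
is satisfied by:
  {m: True, x: False}
  {x: False, m: False}
  {x: True, m: True}


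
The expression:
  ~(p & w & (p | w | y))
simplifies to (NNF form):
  ~p | ~w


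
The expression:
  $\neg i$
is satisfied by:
  {i: False}


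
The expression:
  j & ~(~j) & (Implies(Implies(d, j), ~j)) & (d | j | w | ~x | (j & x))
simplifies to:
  False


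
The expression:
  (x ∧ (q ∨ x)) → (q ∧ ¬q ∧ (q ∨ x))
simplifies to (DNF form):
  ¬x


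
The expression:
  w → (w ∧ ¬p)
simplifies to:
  ¬p ∨ ¬w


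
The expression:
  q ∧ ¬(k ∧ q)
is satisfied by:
  {q: True, k: False}


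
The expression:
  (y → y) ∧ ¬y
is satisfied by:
  {y: False}


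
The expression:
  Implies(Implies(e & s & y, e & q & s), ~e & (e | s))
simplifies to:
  s & (y | ~e) & (~e | ~q)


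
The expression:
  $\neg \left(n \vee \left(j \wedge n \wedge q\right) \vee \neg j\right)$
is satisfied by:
  {j: True, n: False}


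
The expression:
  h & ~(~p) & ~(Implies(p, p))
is never true.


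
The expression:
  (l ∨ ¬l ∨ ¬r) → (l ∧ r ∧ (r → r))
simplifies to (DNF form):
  l ∧ r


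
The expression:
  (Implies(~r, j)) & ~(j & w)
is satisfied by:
  {r: True, w: False, j: False}
  {j: True, r: True, w: False}
  {j: True, r: False, w: False}
  {w: True, r: True, j: False}


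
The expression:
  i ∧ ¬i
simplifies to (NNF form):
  False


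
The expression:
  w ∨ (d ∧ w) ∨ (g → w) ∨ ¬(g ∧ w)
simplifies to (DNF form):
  True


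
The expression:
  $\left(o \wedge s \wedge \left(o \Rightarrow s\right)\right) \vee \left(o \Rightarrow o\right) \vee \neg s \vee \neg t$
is always true.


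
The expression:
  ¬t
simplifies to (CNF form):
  ¬t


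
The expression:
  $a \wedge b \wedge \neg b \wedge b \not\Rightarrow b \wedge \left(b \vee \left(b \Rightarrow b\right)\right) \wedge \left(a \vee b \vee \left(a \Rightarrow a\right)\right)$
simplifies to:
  $\text{False}$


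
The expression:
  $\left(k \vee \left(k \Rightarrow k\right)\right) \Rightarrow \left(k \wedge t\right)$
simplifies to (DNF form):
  $k \wedge t$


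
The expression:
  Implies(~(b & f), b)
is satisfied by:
  {b: True}


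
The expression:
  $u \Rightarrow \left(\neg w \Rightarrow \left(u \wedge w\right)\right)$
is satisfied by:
  {w: True, u: False}
  {u: False, w: False}
  {u: True, w: True}


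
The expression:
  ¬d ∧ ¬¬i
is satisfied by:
  {i: True, d: False}


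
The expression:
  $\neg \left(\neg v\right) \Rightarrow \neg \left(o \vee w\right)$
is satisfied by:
  {o: False, v: False, w: False}
  {w: True, o: False, v: False}
  {o: True, w: False, v: False}
  {w: True, o: True, v: False}
  {v: True, w: False, o: False}


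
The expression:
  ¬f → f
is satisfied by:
  {f: True}


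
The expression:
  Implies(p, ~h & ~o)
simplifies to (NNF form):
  ~p | (~h & ~o)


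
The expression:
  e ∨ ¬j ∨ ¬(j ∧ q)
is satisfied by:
  {e: True, q: False, j: False}
  {e: False, q: False, j: False}
  {j: True, e: True, q: False}
  {j: True, e: False, q: False}
  {q: True, e: True, j: False}
  {q: True, e: False, j: False}
  {q: True, j: True, e: True}


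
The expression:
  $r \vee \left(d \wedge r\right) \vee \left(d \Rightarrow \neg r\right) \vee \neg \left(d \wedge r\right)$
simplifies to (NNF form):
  $\text{True}$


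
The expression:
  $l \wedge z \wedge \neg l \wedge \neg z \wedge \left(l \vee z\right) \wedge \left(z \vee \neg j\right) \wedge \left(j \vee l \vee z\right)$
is never true.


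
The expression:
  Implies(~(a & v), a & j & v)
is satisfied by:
  {a: True, v: True}


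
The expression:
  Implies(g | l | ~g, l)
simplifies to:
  l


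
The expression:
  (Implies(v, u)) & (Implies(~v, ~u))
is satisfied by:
  {v: False, u: False}
  {u: True, v: True}


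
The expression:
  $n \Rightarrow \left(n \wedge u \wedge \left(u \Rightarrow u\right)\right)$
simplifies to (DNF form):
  $u \vee \neg n$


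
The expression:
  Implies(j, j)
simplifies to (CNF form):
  True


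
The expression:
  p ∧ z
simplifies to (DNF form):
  p ∧ z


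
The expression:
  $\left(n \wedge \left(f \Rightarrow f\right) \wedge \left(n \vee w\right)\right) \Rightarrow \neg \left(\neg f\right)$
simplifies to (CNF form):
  $f \vee \neg n$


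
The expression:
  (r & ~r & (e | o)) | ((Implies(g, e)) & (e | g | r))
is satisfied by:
  {e: True, r: True, g: False}
  {e: True, r: False, g: False}
  {e: True, g: True, r: True}
  {e: True, g: True, r: False}
  {r: True, g: False, e: False}


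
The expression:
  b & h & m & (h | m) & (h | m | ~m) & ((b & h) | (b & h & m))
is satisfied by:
  {h: True, m: True, b: True}


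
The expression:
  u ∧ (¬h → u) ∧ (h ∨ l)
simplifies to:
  u ∧ (h ∨ l)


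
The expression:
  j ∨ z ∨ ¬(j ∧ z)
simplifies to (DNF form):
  True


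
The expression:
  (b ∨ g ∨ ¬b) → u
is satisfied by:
  {u: True}


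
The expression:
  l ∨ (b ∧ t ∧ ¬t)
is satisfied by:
  {l: True}


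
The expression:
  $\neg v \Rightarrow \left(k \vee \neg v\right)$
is always true.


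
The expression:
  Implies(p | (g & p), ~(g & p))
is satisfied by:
  {p: False, g: False}
  {g: True, p: False}
  {p: True, g: False}


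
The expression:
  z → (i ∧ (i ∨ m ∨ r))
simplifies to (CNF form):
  i ∨ ¬z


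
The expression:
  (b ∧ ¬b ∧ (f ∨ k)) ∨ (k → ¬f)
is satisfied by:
  {k: False, f: False}
  {f: True, k: False}
  {k: True, f: False}


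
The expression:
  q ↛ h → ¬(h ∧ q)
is always true.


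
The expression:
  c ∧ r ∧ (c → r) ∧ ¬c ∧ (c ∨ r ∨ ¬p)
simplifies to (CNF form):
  False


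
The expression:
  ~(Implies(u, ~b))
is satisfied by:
  {u: True, b: True}


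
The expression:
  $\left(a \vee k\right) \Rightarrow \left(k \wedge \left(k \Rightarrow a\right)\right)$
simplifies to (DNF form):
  $\left(a \wedge k\right) \vee \left(\neg a \wedge \neg k\right)$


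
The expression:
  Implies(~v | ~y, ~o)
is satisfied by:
  {y: True, v: True, o: False}
  {y: True, v: False, o: False}
  {v: True, y: False, o: False}
  {y: False, v: False, o: False}
  {y: True, o: True, v: True}


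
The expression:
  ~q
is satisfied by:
  {q: False}


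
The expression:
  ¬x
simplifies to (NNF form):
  ¬x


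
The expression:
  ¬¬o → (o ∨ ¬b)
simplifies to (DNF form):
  True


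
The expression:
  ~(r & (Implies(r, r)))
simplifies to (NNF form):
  ~r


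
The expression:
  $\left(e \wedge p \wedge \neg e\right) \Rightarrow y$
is always true.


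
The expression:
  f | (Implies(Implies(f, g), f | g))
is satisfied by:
  {g: True, f: True}
  {g: True, f: False}
  {f: True, g: False}


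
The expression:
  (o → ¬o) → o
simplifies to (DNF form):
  o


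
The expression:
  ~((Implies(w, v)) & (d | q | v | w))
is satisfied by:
  {w: True, v: False, d: False, q: False}
  {q: True, w: True, v: False, d: False}
  {w: True, d: True, v: False, q: False}
  {q: True, w: True, d: True, v: False}
  {q: False, v: False, d: False, w: False}


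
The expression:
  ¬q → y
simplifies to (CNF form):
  q ∨ y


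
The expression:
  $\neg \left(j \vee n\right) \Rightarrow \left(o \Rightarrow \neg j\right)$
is always true.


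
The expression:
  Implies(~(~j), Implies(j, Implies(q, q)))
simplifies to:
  True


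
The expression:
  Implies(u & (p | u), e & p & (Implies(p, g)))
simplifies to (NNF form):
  ~u | (e & g & p)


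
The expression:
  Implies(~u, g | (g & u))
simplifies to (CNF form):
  g | u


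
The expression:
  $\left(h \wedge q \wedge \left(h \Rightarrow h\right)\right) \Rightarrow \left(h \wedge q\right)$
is always true.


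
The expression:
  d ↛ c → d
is always true.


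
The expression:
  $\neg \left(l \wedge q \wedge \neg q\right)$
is always true.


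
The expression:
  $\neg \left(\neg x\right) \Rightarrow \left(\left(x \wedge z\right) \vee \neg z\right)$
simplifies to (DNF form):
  $\text{True}$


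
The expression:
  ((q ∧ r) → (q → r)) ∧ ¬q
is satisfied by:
  {q: False}


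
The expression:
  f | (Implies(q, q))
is always true.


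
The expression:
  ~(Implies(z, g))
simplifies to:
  z & ~g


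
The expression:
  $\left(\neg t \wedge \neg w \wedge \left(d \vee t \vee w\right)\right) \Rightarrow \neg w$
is always true.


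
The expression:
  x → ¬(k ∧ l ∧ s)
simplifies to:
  ¬k ∨ ¬l ∨ ¬s ∨ ¬x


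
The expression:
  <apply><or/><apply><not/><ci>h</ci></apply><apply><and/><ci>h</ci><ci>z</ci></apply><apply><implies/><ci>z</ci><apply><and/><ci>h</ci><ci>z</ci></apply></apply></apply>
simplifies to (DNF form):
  <true/>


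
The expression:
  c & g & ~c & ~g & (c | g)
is never true.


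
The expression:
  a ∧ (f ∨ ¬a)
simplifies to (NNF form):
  a ∧ f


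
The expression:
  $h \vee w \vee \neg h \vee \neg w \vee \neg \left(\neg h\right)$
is always true.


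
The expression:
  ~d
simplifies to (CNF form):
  ~d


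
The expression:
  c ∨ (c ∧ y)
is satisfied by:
  {c: True}


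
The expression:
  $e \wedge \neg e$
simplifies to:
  $\text{False}$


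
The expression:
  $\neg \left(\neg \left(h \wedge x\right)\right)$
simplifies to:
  $h \wedge x$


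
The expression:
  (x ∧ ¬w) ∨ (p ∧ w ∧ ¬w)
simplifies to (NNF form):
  x ∧ ¬w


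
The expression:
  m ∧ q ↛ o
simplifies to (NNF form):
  m ∧ q ∧ ¬o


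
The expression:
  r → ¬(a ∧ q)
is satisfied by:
  {q: False, a: False, r: False}
  {r: True, q: False, a: False}
  {a: True, q: False, r: False}
  {r: True, a: True, q: False}
  {q: True, r: False, a: False}
  {r: True, q: True, a: False}
  {a: True, q: True, r: False}


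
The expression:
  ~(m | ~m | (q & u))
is never true.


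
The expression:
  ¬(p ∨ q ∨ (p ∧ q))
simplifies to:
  ¬p ∧ ¬q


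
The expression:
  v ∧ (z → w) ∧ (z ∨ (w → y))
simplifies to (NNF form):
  v ∧ (w ∨ ¬z) ∧ (y ∨ z ∨ ¬w)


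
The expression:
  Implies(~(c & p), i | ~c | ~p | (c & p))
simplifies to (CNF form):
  True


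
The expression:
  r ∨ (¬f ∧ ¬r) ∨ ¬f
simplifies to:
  r ∨ ¬f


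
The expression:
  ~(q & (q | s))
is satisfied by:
  {q: False}


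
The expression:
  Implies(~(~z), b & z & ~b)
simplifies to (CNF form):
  ~z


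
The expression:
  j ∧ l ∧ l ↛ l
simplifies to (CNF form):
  False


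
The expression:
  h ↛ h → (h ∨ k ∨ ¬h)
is always true.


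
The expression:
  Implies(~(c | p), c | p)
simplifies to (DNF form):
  c | p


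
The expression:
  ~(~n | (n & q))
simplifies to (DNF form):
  n & ~q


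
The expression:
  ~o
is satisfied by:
  {o: False}


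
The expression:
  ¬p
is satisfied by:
  {p: False}


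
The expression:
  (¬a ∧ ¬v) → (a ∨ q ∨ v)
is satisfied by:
  {a: True, q: True, v: True}
  {a: True, q: True, v: False}
  {a: True, v: True, q: False}
  {a: True, v: False, q: False}
  {q: True, v: True, a: False}
  {q: True, v: False, a: False}
  {v: True, q: False, a: False}


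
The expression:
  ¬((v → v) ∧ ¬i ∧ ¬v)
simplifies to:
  i ∨ v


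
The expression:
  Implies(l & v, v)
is always true.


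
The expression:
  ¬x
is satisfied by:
  {x: False}


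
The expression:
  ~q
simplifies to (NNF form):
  ~q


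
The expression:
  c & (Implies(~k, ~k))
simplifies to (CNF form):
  c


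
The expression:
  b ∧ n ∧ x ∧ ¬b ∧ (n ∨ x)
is never true.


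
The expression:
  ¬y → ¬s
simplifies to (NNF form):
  y ∨ ¬s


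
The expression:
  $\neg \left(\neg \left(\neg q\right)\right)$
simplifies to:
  $\neg q$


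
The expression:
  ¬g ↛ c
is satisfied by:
  {c: True, g: False}
  {g: False, c: False}
  {g: True, c: True}


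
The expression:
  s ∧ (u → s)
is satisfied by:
  {s: True}


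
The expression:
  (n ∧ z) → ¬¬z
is always true.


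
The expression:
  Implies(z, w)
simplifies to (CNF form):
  w | ~z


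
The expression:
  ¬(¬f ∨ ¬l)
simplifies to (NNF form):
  f ∧ l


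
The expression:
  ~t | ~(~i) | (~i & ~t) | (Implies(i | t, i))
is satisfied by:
  {i: True, t: False}
  {t: False, i: False}
  {t: True, i: True}


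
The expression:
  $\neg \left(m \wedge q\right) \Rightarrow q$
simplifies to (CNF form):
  $q$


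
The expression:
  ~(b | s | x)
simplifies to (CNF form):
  ~b & ~s & ~x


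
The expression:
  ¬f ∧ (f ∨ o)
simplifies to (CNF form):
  o ∧ ¬f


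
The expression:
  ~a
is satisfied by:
  {a: False}


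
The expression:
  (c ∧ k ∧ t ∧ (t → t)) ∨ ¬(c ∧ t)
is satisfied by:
  {k: True, c: False, t: False}
  {c: False, t: False, k: False}
  {k: True, t: True, c: False}
  {t: True, c: False, k: False}
  {k: True, c: True, t: False}
  {c: True, k: False, t: False}
  {k: True, t: True, c: True}


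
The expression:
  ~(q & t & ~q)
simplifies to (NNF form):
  True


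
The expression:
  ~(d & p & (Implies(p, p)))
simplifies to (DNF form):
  ~d | ~p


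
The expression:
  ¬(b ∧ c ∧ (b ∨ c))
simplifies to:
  ¬b ∨ ¬c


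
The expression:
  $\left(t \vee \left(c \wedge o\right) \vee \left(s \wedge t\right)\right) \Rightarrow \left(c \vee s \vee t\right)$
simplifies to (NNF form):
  $\text{True}$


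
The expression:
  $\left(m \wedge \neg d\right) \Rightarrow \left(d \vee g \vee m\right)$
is always true.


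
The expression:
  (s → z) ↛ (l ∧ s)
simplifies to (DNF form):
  (z ∧ ¬l) ∨ ¬s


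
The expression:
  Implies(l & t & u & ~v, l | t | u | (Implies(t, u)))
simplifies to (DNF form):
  True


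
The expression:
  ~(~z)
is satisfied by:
  {z: True}


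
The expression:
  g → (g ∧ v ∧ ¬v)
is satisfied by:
  {g: False}


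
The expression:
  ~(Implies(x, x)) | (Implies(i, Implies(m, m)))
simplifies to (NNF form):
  True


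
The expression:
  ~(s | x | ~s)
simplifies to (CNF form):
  False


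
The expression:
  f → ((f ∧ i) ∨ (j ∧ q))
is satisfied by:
  {i: True, j: True, q: True, f: False}
  {i: True, j: True, q: False, f: False}
  {i: True, q: True, j: False, f: False}
  {i: True, q: False, j: False, f: False}
  {j: True, q: True, i: False, f: False}
  {j: True, q: False, i: False, f: False}
  {q: True, i: False, j: False, f: False}
  {q: False, i: False, j: False, f: False}
  {f: True, i: True, j: True, q: True}
  {f: True, i: True, j: True, q: False}
  {f: True, i: True, q: True, j: False}
  {f: True, i: True, q: False, j: False}
  {f: True, j: True, q: True, i: False}


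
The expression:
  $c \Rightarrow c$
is always true.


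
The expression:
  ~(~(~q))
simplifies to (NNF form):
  ~q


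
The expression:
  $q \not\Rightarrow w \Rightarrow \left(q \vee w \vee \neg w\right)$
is always true.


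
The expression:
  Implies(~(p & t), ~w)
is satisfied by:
  {t: True, p: True, w: False}
  {t: True, p: False, w: False}
  {p: True, t: False, w: False}
  {t: False, p: False, w: False}
  {t: True, w: True, p: True}


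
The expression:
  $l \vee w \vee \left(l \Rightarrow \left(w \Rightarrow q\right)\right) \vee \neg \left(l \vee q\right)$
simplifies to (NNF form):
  $\text{True}$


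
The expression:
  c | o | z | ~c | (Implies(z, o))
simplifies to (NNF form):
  True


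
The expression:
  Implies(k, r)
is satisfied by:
  {r: True, k: False}
  {k: False, r: False}
  {k: True, r: True}


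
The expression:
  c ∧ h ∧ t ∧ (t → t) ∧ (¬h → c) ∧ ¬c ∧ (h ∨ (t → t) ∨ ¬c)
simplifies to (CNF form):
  False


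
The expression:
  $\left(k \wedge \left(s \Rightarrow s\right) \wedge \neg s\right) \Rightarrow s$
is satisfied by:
  {s: True, k: False}
  {k: False, s: False}
  {k: True, s: True}


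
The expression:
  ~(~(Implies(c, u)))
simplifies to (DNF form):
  u | ~c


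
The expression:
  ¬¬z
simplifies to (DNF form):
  z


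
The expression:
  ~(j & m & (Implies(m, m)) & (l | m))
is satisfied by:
  {m: False, j: False}
  {j: True, m: False}
  {m: True, j: False}


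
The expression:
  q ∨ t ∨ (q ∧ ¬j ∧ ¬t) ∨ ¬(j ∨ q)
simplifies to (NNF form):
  q ∨ t ∨ ¬j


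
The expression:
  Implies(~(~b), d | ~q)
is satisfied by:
  {d: True, q: False, b: False}
  {q: False, b: False, d: False}
  {b: True, d: True, q: False}
  {b: True, q: False, d: False}
  {d: True, q: True, b: False}
  {q: True, d: False, b: False}
  {b: True, q: True, d: True}


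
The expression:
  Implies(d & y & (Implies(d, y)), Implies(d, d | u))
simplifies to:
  True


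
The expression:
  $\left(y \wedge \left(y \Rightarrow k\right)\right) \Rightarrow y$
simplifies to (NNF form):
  $\text{True}$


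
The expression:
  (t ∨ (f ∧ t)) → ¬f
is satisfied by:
  {t: False, f: False}
  {f: True, t: False}
  {t: True, f: False}


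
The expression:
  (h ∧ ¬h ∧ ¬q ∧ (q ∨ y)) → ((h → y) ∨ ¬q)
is always true.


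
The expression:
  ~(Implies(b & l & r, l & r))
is never true.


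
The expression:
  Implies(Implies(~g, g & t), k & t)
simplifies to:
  ~g | (k & t)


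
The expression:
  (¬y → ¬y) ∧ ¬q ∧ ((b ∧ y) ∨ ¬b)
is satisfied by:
  {y: True, q: False, b: False}
  {q: False, b: False, y: False}
  {y: True, b: True, q: False}


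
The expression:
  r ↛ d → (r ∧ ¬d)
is always true.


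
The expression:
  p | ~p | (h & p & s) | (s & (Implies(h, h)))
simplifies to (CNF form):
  True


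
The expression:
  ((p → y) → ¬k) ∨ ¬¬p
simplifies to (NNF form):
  p ∨ ¬k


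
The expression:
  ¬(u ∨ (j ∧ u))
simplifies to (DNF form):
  ¬u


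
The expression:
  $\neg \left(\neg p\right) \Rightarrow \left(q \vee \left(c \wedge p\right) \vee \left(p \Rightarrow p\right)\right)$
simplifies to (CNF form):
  $\text{True}$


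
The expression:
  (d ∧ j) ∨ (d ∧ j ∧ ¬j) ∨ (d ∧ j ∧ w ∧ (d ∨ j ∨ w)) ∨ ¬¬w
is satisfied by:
  {d: True, w: True, j: True}
  {d: True, w: True, j: False}
  {w: True, j: True, d: False}
  {w: True, j: False, d: False}
  {d: True, j: True, w: False}


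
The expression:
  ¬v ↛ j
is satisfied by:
  {j: True, v: False}
  {v: False, j: False}
  {v: True, j: True}


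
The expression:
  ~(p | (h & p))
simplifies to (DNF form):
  ~p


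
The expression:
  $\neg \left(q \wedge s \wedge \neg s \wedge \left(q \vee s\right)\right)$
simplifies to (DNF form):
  $\text{True}$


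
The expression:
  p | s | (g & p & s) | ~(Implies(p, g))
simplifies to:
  p | s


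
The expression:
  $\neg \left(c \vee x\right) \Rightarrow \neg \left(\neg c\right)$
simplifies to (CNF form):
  $c \vee x$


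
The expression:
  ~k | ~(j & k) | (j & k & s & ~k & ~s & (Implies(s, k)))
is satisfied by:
  {k: False, j: False}
  {j: True, k: False}
  {k: True, j: False}


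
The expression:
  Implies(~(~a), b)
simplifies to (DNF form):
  b | ~a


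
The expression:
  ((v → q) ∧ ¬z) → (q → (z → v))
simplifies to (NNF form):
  True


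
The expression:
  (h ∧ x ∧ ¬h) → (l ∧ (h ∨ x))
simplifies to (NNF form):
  True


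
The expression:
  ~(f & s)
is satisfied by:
  {s: False, f: False}
  {f: True, s: False}
  {s: True, f: False}


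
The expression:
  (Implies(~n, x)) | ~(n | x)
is always true.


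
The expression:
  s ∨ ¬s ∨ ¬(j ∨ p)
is always true.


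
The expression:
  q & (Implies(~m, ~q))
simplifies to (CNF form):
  m & q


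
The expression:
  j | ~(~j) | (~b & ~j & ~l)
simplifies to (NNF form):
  j | (~b & ~l)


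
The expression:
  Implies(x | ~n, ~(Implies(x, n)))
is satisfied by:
  {n: True, x: False}
  {x: True, n: False}


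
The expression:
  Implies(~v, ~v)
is always true.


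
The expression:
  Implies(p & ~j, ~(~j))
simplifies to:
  j | ~p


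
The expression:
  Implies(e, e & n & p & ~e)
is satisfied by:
  {e: False}


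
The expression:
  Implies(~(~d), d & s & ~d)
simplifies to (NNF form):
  ~d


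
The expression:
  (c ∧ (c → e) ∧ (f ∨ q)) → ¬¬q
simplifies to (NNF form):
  q ∨ ¬c ∨ ¬e ∨ ¬f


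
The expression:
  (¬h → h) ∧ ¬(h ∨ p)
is never true.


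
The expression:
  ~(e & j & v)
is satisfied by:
  {v: False, e: False, j: False}
  {j: True, v: False, e: False}
  {e: True, v: False, j: False}
  {j: True, e: True, v: False}
  {v: True, j: False, e: False}
  {j: True, v: True, e: False}
  {e: True, v: True, j: False}


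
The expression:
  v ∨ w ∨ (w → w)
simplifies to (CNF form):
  True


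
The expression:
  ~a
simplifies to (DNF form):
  ~a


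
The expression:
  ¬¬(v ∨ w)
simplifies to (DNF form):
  v ∨ w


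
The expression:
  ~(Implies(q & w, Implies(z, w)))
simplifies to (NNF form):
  False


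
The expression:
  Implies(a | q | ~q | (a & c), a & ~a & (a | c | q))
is never true.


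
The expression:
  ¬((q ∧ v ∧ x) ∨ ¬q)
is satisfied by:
  {q: True, v: False, x: False}
  {q: True, x: True, v: False}
  {q: True, v: True, x: False}


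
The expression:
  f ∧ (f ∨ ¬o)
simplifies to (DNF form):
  f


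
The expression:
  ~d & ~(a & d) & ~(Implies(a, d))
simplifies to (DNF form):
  a & ~d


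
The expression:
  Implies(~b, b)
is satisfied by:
  {b: True}


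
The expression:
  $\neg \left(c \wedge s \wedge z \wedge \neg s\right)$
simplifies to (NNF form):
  $\text{True}$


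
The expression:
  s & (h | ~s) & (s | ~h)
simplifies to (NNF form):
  h & s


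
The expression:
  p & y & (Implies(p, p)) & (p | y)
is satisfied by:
  {p: True, y: True}


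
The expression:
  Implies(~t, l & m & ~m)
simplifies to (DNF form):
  t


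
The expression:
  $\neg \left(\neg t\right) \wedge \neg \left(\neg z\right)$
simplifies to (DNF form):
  $t \wedge z$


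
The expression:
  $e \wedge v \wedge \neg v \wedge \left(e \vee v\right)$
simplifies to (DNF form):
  $\text{False}$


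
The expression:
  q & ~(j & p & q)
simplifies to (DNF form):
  (q & ~j) | (q & ~p)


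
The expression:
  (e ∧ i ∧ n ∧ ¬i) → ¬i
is always true.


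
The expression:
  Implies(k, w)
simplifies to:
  w | ~k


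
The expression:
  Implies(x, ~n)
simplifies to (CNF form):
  ~n | ~x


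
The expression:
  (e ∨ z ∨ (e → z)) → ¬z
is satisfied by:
  {z: False}


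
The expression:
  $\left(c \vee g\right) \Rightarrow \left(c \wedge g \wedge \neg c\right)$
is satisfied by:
  {g: False, c: False}


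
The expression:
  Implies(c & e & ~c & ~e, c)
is always true.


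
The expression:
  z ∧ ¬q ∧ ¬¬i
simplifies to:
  i ∧ z ∧ ¬q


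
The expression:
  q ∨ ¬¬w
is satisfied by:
  {q: True, w: True}
  {q: True, w: False}
  {w: True, q: False}


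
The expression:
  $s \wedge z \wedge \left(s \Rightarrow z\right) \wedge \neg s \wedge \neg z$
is never true.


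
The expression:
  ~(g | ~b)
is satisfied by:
  {b: True, g: False}


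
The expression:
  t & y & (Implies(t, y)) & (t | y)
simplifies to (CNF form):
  t & y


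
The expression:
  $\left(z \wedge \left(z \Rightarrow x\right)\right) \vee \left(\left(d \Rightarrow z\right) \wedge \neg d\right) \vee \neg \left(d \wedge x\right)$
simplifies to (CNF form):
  $z \vee \neg d \vee \neg x$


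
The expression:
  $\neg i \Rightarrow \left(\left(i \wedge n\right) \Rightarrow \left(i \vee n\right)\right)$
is always true.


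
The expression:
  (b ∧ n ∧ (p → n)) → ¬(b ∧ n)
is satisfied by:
  {n: False, b: False}
  {b: True, n: False}
  {n: True, b: False}


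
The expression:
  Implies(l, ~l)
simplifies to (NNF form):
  ~l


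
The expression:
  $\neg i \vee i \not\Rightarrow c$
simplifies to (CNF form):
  $\neg c \vee \neg i$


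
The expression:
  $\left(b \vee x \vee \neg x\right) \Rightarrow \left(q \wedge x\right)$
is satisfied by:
  {x: True, q: True}


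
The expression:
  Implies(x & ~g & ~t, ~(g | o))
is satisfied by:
  {t: True, g: True, o: False, x: False}
  {t: True, o: False, g: False, x: False}
  {g: True, t: False, o: False, x: False}
  {t: False, o: False, g: False, x: False}
  {x: True, t: True, g: True, o: False}
  {x: True, t: True, o: False, g: False}
  {x: True, g: True, t: False, o: False}
  {x: True, t: False, o: False, g: False}
  {t: True, o: True, g: True, x: False}
  {t: True, o: True, x: False, g: False}
  {o: True, g: True, x: False, t: False}
  {o: True, x: False, g: False, t: False}
  {t: True, o: True, x: True, g: True}
  {t: True, o: True, x: True, g: False}
  {o: True, x: True, g: True, t: False}


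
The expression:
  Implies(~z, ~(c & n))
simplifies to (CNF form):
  z | ~c | ~n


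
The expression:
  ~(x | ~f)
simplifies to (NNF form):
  f & ~x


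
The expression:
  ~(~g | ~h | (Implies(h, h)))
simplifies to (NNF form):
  False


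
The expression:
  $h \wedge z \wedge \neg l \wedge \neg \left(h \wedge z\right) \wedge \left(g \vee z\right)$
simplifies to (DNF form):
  $\text{False}$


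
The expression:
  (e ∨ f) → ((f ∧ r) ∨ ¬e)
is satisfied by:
  {r: True, f: True, e: False}
  {r: True, f: False, e: False}
  {f: True, r: False, e: False}
  {r: False, f: False, e: False}
  {r: True, e: True, f: True}


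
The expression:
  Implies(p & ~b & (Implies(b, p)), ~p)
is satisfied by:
  {b: True, p: False}
  {p: False, b: False}
  {p: True, b: True}


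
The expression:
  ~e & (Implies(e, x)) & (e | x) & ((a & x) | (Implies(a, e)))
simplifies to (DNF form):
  x & ~e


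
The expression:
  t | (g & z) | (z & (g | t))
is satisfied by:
  {t: True, z: True, g: True}
  {t: True, z: True, g: False}
  {t: True, g: True, z: False}
  {t: True, g: False, z: False}
  {z: True, g: True, t: False}


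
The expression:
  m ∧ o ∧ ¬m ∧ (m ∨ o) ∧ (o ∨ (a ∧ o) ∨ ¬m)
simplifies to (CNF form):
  False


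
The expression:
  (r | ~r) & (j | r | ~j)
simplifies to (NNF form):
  True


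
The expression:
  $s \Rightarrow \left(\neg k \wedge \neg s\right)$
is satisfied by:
  {s: False}


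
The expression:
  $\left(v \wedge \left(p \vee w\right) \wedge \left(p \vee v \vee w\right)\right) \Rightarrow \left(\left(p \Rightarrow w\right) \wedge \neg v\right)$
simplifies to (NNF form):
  $\left(\neg p \wedge \neg w\right) \vee \neg v$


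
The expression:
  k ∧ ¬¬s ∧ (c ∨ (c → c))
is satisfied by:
  {s: True, k: True}


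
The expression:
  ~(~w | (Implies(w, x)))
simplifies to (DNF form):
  w & ~x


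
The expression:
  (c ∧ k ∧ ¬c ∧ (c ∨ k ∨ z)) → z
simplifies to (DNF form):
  True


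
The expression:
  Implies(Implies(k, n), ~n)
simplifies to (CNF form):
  ~n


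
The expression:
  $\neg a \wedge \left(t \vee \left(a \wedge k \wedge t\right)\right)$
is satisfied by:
  {t: True, a: False}


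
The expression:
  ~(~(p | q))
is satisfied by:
  {q: True, p: True}
  {q: True, p: False}
  {p: True, q: False}


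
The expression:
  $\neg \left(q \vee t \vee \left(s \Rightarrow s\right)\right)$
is never true.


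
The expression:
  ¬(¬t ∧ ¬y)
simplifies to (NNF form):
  t ∨ y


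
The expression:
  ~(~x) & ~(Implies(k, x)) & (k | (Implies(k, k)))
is never true.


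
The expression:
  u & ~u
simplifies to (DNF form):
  False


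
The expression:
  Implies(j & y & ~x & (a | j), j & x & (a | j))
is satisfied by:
  {x: True, y: False, j: False}
  {y: False, j: False, x: False}
  {j: True, x: True, y: False}
  {j: True, y: False, x: False}
  {x: True, y: True, j: False}
  {y: True, x: False, j: False}
  {j: True, y: True, x: True}


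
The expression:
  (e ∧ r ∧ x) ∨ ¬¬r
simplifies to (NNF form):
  r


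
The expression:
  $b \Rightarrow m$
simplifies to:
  $m \vee \neg b$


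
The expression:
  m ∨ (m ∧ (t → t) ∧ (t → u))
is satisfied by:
  {m: True}


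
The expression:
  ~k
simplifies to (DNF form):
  ~k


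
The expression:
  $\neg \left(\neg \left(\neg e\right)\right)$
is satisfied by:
  {e: False}


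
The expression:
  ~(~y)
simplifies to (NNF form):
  y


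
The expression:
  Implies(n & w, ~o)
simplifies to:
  ~n | ~o | ~w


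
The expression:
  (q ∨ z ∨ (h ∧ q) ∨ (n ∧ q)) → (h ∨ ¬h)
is always true.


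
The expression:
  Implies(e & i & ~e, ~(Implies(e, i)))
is always true.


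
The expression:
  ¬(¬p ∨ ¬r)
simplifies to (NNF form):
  p ∧ r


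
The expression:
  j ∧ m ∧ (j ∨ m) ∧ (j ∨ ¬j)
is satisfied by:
  {m: True, j: True}


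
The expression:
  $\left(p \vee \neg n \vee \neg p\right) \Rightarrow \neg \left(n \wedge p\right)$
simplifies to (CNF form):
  $\neg n \vee \neg p$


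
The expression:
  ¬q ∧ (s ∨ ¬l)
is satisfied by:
  {s: True, q: False, l: False}
  {q: False, l: False, s: False}
  {s: True, l: True, q: False}


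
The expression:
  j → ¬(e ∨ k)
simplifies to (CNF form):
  (¬e ∨ ¬j) ∧ (¬j ∨ ¬k)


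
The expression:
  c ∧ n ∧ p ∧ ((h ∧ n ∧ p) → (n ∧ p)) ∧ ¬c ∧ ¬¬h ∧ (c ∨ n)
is never true.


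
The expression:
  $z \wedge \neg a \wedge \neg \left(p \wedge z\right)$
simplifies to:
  $z \wedge \neg a \wedge \neg p$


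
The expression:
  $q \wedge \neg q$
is never true.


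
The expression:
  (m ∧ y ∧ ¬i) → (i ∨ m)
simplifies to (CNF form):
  True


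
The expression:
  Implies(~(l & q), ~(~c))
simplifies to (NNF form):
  c | (l & q)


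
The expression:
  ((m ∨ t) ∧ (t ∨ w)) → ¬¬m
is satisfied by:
  {m: True, t: False}
  {t: False, m: False}
  {t: True, m: True}


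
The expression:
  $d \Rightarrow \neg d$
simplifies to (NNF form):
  $\neg d$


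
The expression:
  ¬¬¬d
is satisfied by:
  {d: False}


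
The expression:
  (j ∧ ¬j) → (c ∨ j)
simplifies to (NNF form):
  True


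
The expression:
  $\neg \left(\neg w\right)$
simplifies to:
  $w$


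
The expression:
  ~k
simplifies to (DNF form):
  ~k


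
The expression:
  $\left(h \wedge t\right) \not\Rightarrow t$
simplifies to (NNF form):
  $\text{False}$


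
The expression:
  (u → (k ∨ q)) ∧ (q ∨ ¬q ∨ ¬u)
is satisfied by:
  {k: True, q: True, u: False}
  {k: True, u: False, q: False}
  {q: True, u: False, k: False}
  {q: False, u: False, k: False}
  {k: True, q: True, u: True}
  {k: True, u: True, q: False}
  {q: True, u: True, k: False}


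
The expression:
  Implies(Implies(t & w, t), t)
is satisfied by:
  {t: True}


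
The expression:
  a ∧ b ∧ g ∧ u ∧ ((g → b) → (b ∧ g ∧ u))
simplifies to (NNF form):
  a ∧ b ∧ g ∧ u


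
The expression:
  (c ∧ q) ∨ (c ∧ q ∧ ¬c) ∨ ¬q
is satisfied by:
  {c: True, q: False}
  {q: False, c: False}
  {q: True, c: True}


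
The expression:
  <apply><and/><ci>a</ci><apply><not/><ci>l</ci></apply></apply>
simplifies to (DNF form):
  <apply><and/><ci>a</ci><apply><not/><ci>l</ci></apply></apply>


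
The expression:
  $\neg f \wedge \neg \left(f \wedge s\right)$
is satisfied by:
  {f: False}


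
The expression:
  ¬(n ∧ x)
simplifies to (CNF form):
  ¬n ∨ ¬x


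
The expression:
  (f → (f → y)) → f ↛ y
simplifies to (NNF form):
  f ∧ ¬y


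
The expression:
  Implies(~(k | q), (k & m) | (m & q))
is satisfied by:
  {k: True, q: True}
  {k: True, q: False}
  {q: True, k: False}


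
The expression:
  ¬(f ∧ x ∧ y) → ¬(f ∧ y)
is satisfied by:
  {x: True, y: False, f: False}
  {y: False, f: False, x: False}
  {f: True, x: True, y: False}
  {f: True, y: False, x: False}
  {x: True, y: True, f: False}
  {y: True, x: False, f: False}
  {f: True, y: True, x: True}


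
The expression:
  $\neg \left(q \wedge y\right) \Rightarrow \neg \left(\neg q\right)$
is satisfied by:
  {q: True}


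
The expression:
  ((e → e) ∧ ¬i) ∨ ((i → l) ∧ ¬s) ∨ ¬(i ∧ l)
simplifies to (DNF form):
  ¬i ∨ ¬l ∨ ¬s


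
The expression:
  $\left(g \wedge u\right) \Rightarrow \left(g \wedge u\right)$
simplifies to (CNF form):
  $\text{True}$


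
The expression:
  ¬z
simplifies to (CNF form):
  ¬z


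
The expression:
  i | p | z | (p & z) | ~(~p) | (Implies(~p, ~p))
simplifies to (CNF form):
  True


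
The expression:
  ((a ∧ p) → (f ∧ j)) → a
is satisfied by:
  {a: True}


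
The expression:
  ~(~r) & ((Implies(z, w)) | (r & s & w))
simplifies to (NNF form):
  r & (w | ~z)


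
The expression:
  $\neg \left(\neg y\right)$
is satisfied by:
  {y: True}


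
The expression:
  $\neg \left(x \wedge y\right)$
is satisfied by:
  {y: False, x: False}
  {x: True, y: False}
  {y: True, x: False}


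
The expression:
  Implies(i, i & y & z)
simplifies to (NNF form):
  ~i | (y & z)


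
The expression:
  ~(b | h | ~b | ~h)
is never true.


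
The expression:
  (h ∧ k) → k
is always true.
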